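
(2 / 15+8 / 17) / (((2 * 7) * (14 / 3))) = 11 / 1190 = 0.01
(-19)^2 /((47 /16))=5776 /47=122.89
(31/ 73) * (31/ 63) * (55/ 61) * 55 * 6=5814050/ 93513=62.17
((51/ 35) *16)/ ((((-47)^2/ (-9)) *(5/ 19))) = -139536/ 386575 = -0.36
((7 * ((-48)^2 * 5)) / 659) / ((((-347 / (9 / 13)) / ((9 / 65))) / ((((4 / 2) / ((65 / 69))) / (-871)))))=180278784 / 2187928400255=0.00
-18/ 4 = -9/ 2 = -4.50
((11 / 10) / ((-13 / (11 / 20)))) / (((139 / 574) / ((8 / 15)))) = -69454 / 677625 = -0.10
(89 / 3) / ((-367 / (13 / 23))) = -1157 / 25323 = -0.05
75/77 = 0.97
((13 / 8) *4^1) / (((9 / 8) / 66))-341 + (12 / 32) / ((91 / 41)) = 88457 / 2184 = 40.50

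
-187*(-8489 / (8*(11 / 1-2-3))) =1587443 / 48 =33071.73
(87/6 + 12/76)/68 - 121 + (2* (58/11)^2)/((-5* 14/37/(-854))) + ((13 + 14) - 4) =39085419689/1563320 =25001.55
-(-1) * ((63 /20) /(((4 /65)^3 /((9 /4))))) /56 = 4448925 /8192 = 543.08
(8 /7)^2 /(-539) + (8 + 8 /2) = 316868 /26411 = 12.00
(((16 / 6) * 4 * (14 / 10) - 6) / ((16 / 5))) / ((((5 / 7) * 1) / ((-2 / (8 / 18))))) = -1407 / 80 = -17.59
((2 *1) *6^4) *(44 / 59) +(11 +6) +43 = 117588 / 59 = 1993.02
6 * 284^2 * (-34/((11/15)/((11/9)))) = -27423040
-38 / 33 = -1.15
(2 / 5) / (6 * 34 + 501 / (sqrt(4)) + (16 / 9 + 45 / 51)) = 612 / 699455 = 0.00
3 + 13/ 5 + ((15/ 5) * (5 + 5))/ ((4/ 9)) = 73.10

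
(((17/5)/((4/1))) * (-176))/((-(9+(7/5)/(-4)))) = 17.29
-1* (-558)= 558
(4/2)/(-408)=-1/204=-0.00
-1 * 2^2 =-4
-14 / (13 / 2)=-2.15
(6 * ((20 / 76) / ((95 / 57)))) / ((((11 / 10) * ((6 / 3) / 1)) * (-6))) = -15 / 209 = -0.07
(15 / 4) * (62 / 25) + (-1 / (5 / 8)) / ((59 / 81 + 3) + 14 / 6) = 44367 / 4910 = 9.04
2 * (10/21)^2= 200/441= 0.45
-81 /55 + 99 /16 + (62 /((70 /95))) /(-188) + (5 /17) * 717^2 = 744216238897 /4921840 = 151206.91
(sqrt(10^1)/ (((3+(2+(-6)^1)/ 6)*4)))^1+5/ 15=1/ 3+3*sqrt(10)/ 28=0.67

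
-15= -15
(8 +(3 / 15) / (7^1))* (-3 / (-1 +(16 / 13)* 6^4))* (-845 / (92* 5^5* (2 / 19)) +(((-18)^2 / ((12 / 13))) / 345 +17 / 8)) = -0.05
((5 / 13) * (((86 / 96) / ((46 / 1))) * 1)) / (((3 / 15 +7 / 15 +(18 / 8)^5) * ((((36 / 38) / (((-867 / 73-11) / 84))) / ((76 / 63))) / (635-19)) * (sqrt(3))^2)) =-0.01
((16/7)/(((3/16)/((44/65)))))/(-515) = -0.02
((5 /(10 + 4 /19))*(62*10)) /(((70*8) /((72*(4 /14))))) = 53010 /4753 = 11.15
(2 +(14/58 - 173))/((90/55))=-104.35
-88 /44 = -2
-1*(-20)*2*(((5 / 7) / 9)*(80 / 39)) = 16000 / 2457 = 6.51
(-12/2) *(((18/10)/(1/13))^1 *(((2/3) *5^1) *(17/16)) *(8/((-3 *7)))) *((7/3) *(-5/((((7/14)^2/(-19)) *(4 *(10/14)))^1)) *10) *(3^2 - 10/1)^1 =-587860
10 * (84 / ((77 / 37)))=4440 / 11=403.64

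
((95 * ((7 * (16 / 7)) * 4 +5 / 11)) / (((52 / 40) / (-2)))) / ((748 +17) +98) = -1347100 / 123409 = -10.92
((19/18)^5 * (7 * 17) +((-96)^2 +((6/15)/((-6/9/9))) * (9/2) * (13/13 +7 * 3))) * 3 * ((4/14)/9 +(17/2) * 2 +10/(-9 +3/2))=11796475107587/28343520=416196.55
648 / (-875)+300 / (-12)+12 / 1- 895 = -795148 / 875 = -908.74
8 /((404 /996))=1992 /101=19.72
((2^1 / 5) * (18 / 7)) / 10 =18 / 175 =0.10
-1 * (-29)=29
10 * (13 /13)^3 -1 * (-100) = 110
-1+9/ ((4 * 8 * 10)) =-311/ 320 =-0.97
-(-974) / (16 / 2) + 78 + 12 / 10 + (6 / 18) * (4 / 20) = 12061 / 60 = 201.02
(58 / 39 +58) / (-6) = -1160 / 117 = -9.91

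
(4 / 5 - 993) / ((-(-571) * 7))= -4961 / 19985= -0.25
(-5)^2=25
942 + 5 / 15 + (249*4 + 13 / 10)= 58189 / 30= 1939.63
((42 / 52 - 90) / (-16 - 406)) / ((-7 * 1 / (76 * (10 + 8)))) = -793098 / 19201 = -41.31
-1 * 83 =-83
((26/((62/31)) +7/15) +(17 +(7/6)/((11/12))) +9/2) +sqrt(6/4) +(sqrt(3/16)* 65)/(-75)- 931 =-295271/330- 13* sqrt(3)/60 +sqrt(6)/2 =-893.91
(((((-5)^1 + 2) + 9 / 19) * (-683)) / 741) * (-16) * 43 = -7518464 / 4693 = -1602.06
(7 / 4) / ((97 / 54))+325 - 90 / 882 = 3097741 / 9506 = 325.87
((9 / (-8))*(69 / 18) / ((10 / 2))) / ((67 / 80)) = -69 / 67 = -1.03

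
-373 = -373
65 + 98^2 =9669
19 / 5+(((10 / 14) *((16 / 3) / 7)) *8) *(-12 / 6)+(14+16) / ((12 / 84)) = 150743 / 735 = 205.09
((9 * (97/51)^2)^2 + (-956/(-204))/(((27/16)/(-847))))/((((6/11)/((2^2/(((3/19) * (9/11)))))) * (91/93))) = -1246064559474614/16622098857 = -74964.33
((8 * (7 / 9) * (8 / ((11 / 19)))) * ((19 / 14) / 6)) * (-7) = -40432 / 297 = -136.13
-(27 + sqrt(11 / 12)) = -27 - sqrt(33) / 6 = -27.96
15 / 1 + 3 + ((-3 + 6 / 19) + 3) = 348 / 19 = 18.32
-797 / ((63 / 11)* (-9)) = 8767 / 567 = 15.46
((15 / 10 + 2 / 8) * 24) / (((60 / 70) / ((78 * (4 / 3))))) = 5096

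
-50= -50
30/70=0.43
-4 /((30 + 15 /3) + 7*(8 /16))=-8 /77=-0.10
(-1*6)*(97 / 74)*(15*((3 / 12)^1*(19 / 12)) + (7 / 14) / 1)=-29973 / 592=-50.63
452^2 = 204304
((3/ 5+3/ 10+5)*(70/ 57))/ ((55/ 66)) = 826/ 95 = 8.69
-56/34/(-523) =28/8891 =0.00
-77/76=-1.01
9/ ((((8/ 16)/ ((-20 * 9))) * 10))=-324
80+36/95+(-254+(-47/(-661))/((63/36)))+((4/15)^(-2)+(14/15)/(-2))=-159.98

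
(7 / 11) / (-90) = -7 / 990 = -0.01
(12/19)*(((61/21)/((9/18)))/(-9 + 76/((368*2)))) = -89792/217721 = -0.41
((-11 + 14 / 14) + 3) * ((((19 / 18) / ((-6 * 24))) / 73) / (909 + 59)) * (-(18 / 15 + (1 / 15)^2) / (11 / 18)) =-36043 / 25184649600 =-0.00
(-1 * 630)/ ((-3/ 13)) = 2730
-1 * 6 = -6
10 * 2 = 20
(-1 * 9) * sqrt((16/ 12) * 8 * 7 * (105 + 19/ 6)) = -12 * sqrt(4543) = -808.82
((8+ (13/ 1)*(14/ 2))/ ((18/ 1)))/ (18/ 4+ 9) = 11/ 27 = 0.41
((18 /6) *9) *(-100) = -2700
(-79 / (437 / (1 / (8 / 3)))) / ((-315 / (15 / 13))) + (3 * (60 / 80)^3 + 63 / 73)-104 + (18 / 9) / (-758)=-7173435087379 / 70414949696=-101.87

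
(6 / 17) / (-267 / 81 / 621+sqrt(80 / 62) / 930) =-1333680210990 / 18995778121 - 17430201918*sqrt(310) / 18995778121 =-86.37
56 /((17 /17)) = 56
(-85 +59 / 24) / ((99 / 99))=-1981 / 24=-82.54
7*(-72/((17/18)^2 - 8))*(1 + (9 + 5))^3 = 78732000/329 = 239306.99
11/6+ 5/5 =17/6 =2.83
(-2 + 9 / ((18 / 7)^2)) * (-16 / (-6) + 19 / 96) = -6325 / 3456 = -1.83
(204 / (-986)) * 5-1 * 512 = -14878 / 29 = -513.03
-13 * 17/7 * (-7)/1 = 221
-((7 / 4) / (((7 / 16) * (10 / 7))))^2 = -196 / 25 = -7.84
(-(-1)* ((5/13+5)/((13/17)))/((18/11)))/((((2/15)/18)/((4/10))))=39270/169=232.37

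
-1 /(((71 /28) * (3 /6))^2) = -3136 /5041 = -0.62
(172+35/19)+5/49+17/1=177769/931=190.94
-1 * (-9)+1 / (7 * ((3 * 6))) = 1135 / 126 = 9.01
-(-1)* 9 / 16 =9 / 16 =0.56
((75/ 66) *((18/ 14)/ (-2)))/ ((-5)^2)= -9/ 308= -0.03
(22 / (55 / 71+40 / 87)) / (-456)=-22649 / 579500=-0.04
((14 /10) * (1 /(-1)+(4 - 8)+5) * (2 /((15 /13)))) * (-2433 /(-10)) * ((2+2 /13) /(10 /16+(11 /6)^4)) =0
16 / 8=2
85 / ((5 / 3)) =51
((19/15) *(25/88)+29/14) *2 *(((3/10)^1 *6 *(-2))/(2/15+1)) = -40437/2618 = -15.45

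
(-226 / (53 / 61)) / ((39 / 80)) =-1102880 / 2067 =-533.57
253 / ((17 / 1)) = 253 / 17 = 14.88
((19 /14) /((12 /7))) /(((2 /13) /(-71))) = -17537 /48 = -365.35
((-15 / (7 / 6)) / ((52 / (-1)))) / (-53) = -45 / 9646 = -0.00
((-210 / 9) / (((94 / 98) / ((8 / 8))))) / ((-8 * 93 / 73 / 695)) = 87010525 / 52452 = 1658.86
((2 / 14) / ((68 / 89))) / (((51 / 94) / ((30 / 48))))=20915 / 97104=0.22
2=2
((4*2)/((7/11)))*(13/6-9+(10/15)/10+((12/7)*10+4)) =132836/735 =180.73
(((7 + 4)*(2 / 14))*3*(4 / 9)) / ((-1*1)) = -44 / 21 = -2.10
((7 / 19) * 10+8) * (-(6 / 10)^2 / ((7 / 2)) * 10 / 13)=-7992 / 8645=-0.92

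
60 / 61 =0.98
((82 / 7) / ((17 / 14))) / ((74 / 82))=6724 / 629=10.69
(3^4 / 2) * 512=20736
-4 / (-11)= 4 / 11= 0.36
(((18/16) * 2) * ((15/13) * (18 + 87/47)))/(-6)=-41985/4888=-8.59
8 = 8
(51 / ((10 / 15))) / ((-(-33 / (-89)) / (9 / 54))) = -34.39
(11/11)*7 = 7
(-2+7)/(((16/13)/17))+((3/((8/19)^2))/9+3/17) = 232133/3264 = 71.12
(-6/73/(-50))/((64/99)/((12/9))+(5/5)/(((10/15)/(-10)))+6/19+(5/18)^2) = -203148/1745245675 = -0.00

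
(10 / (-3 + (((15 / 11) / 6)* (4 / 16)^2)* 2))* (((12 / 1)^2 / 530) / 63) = -2816 / 194033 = -0.01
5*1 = 5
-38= -38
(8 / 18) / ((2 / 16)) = 32 / 9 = 3.56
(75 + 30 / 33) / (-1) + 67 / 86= -71073 / 946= -75.13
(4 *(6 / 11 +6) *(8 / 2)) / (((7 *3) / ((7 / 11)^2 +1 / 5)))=140544 / 46585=3.02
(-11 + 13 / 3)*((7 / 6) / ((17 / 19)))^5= -208078979465 / 8280606024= -25.13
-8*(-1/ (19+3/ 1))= 4/ 11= 0.36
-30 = -30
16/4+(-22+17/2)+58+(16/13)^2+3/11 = 186969/3718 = 50.29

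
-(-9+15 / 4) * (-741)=-15561 / 4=-3890.25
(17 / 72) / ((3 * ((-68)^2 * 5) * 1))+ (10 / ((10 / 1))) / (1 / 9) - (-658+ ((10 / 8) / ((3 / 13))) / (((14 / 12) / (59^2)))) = -31862237753 / 2056320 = -15494.79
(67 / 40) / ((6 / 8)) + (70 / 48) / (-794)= 212617 / 95280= 2.23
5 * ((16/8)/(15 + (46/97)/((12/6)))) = 485/739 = 0.66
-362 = -362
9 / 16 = 0.56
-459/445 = -1.03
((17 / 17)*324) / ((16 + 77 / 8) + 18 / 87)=75168 / 5993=12.54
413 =413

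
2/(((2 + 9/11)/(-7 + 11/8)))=-495/124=-3.99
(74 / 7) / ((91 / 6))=444 / 637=0.70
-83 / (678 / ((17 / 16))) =-1411 / 10848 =-0.13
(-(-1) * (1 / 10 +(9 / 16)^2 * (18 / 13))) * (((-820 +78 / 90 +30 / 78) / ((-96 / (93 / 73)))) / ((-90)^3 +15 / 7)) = -19388405113 / 2417492196288000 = -0.00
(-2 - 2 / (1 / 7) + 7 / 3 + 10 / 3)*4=-124 / 3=-41.33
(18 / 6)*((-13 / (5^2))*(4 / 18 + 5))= -611 / 75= -8.15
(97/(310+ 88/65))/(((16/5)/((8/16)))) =31525/647616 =0.05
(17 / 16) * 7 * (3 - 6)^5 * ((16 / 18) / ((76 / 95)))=-16065 / 8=-2008.12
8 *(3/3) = 8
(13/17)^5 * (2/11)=742586/15618427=0.05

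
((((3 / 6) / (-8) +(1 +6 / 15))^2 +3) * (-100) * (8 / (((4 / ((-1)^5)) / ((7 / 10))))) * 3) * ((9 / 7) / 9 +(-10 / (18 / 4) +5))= 704927 / 120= 5874.39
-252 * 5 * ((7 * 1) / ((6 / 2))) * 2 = -5880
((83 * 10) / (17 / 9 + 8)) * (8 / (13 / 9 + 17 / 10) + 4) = 13834440 / 25187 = 549.27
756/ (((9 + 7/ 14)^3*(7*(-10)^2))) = 216/ 171475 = 0.00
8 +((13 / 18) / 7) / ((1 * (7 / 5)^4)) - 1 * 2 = 1823281 / 302526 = 6.03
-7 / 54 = -0.13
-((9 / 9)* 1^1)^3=-1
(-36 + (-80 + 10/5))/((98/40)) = -2280/49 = -46.53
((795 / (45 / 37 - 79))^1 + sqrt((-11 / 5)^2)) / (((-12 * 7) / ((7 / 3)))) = 0.22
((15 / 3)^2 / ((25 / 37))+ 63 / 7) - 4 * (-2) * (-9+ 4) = 6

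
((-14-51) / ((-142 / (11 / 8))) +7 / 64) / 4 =3357 / 18176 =0.18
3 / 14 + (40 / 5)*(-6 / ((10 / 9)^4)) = -273687 / 8750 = -31.28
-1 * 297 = -297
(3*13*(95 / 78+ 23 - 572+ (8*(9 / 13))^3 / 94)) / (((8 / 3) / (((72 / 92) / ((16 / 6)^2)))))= -82197378531 / 93536768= -878.77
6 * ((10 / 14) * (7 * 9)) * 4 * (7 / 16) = 945 / 2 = 472.50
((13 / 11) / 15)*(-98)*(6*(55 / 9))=-283.11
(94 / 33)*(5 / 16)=235 / 264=0.89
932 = 932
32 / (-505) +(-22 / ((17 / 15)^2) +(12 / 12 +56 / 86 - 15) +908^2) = 5173843475296 / 6275635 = 824433.46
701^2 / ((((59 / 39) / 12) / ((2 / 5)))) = 459951336 / 295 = 1559157.07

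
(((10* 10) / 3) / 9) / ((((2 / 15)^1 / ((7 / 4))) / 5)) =4375 / 18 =243.06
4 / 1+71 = 75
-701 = -701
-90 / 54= -5 / 3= -1.67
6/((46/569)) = 1707/23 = 74.22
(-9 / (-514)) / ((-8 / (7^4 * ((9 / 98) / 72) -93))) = 12951 / 65792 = 0.20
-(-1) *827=827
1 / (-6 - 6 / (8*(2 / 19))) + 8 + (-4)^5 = -106688 / 105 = -1016.08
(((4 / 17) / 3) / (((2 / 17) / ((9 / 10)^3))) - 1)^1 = -257 / 500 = -0.51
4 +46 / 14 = 51 / 7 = 7.29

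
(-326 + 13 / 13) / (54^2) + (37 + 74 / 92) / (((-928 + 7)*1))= -3139979 / 20589876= -0.15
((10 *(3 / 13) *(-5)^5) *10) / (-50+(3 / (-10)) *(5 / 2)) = 3750000 / 2639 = 1420.99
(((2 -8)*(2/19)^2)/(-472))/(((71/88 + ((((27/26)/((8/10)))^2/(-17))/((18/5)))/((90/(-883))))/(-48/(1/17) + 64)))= -18251870208/185575652419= -0.10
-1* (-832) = 832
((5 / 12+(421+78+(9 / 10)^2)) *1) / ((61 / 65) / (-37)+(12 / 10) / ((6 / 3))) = 18045677 / 20730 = 870.51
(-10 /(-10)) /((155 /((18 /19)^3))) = 5832 /1063145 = 0.01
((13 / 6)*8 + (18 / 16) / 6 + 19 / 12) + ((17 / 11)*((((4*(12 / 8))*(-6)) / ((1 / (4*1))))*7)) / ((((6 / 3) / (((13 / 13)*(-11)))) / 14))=5758613 / 48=119971.10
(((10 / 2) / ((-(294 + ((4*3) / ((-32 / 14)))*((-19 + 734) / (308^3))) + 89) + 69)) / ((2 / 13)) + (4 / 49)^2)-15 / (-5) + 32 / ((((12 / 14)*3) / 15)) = 281664480229733 / 1486871128407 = 189.43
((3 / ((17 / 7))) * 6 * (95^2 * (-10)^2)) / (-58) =-56857500 / 493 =-115329.61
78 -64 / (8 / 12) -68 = -86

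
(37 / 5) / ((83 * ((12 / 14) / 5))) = 259 / 498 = 0.52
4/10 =2/5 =0.40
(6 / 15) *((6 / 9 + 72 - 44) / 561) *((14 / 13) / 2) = 1204 / 109395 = 0.01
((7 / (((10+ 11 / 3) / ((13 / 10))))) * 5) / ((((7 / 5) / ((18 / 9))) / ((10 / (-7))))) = -1950 / 287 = -6.79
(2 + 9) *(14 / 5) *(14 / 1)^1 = 431.20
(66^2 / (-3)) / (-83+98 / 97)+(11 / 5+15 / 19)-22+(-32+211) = 4068419 / 22895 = 177.70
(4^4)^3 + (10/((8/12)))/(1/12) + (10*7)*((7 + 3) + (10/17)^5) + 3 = 23822508311843/1419857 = 16778103.93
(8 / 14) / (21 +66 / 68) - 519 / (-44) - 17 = -1191457 / 230076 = -5.18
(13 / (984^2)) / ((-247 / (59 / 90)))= -59 / 1655717760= -0.00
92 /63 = 1.46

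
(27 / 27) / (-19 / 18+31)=0.03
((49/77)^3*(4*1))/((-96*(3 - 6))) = 343/95832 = 0.00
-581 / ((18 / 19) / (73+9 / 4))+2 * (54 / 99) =-36549265 / 792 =-46148.06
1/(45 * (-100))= -1/4500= -0.00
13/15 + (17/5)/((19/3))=80/57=1.40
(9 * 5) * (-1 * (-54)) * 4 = 9720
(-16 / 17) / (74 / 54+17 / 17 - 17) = 432 / 6715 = 0.06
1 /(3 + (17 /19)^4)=130321 /474484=0.27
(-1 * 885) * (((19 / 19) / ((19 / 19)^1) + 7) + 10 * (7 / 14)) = -11505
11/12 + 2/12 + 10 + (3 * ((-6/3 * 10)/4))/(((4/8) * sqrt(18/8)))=-107/12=-8.92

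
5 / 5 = 1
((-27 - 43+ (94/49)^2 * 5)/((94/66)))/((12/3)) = -2044185/225694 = -9.06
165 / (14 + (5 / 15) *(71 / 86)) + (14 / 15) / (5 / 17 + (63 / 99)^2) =512148967 / 39721155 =12.89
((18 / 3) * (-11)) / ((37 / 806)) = -53196 / 37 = -1437.73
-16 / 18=-8 / 9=-0.89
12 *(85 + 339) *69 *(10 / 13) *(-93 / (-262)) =163248480 / 1703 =95859.35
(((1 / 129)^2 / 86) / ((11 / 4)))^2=4 / 61955679243249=0.00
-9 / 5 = -1.80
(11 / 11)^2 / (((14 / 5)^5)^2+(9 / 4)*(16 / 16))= 39062500 / 1157106510529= 0.00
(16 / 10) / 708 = 2 / 885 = 0.00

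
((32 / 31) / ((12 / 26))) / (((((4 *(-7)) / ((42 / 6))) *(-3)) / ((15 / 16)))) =65 / 372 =0.17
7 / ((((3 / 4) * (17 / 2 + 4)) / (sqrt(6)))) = 56 * sqrt(6) / 75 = 1.83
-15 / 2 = -7.50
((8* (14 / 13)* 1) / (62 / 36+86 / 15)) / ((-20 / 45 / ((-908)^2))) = -18698843520 / 8723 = -2143625.30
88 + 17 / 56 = 4945 / 56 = 88.30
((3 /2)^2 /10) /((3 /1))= 0.08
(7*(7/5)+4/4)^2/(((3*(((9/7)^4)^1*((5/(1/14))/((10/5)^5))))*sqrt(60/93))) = 10976*sqrt(155)/16875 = 8.10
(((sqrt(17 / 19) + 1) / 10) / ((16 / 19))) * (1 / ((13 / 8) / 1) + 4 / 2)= 17 * sqrt(323) / 1040 + 323 / 1040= 0.60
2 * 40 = 80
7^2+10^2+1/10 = 1491/10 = 149.10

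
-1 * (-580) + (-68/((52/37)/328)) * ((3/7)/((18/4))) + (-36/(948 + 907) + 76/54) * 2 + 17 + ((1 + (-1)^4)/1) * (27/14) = -591079682/651105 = -907.81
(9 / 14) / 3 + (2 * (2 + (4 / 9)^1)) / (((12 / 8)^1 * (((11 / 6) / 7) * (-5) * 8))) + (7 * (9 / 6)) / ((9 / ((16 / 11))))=11089 / 6930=1.60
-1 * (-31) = 31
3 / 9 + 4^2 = 49 / 3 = 16.33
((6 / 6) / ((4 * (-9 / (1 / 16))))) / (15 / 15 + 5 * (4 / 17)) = -17 / 21312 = -0.00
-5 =-5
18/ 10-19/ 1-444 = -2306/ 5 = -461.20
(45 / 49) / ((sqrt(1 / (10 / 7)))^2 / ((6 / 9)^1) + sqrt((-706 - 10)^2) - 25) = 900 / 678209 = 0.00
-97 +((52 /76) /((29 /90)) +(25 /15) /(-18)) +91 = -118099 /29754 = -3.97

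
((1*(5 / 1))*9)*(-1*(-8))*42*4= 60480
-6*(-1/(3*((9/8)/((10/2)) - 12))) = -80/471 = -0.17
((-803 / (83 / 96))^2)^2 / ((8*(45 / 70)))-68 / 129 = 885793242464590584700 / 6122123409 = 144687256902.14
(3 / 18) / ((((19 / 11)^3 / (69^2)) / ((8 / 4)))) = 2112297 / 6859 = 307.96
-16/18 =-8/9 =-0.89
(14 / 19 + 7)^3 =3176523 / 6859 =463.12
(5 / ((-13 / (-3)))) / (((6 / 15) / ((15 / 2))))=1125 / 52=21.63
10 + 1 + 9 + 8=28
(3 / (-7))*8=-24 / 7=-3.43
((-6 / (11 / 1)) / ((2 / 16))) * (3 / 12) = -12 / 11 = -1.09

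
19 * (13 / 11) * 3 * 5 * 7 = 25935 / 11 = 2357.73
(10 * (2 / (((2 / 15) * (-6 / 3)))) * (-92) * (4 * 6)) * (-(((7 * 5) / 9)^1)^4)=-27611500000 / 729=-37875857.34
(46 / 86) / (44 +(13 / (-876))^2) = 767376 / 63125333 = 0.01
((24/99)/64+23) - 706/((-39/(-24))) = -1412123/3432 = -411.46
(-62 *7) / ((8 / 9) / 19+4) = -37107 / 346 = -107.25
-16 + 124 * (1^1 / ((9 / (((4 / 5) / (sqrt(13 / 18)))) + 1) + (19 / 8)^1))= -12080 / 569 + 4960 * sqrt(26) / 1707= -6.41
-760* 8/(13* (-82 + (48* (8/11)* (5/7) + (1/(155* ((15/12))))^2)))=140594300000/17154442617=8.20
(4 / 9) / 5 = 4 / 45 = 0.09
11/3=3.67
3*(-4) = -12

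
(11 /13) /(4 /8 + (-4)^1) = -22 /91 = -0.24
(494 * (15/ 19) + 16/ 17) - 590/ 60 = 38873/ 102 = 381.11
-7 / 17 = -0.41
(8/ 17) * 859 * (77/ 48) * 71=4696153/ 102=46040.72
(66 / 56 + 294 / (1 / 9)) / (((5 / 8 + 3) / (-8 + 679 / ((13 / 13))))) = 99470382 / 203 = 490001.88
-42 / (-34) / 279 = 7 / 1581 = 0.00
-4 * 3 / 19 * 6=-72 / 19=-3.79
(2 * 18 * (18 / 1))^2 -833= 419071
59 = 59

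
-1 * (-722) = 722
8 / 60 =2 / 15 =0.13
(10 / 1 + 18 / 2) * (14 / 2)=133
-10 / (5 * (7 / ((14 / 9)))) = -4 / 9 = -0.44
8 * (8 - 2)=48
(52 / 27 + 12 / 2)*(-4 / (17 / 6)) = -11.19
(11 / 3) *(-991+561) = -4730 / 3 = -1576.67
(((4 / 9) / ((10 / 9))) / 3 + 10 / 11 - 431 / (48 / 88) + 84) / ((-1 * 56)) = 232691 / 18480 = 12.59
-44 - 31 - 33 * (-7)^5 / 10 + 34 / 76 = 5261912 / 95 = 55388.55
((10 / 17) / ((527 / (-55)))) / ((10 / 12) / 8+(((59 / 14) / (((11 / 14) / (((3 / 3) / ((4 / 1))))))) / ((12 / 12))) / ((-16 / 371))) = 0.00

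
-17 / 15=-1.13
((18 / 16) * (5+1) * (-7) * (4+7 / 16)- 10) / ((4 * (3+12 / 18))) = -42177 / 2816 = -14.98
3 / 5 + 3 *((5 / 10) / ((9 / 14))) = 44 / 15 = 2.93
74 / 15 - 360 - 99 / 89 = -475499 / 1335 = -356.18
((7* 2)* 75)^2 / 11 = 1102500 / 11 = 100227.27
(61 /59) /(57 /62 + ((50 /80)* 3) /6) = 30256 /36049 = 0.84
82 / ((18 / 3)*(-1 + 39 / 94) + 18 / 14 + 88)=13489 / 14110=0.96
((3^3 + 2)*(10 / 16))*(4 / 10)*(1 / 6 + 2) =377 / 24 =15.71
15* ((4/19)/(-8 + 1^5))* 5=-300/133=-2.26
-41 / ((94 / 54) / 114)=-126198 / 47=-2685.06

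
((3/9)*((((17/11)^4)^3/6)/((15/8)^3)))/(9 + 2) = 149151292730818816/1048627381371904125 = 0.14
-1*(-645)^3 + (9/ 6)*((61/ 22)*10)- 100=5903393465/ 22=268336066.59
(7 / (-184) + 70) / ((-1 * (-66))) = 4291 / 4048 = 1.06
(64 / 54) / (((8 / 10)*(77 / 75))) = 1000 / 693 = 1.44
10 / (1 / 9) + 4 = 94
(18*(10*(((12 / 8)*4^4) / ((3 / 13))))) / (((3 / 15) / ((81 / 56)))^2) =767637000 / 49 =15666061.22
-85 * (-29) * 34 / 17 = 4930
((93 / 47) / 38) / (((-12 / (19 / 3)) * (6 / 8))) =-31 / 846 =-0.04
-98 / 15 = -6.53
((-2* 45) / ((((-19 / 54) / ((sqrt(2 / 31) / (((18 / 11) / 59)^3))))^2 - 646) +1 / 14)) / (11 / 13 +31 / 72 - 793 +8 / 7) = -123379387618759713945504 / 700052575290242662067822845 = -0.00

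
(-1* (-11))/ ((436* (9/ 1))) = 11/ 3924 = 0.00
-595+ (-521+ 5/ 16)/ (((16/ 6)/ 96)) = -19339.75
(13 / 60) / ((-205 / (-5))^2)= 0.00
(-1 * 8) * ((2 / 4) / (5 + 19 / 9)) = -9 / 16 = -0.56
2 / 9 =0.22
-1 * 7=-7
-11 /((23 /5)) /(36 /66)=-605 /138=-4.38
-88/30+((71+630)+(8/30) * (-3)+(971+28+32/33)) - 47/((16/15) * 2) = 2948361/1760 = 1675.21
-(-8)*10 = 80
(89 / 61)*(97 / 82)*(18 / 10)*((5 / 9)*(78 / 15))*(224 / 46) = 12569648 / 287615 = 43.70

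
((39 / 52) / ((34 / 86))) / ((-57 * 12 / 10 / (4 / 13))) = -215 / 25194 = -0.01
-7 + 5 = -2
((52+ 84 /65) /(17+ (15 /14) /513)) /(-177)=-2764272 /156096005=-0.02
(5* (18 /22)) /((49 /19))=855 /539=1.59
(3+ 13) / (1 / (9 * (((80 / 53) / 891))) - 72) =-1280 / 513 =-2.50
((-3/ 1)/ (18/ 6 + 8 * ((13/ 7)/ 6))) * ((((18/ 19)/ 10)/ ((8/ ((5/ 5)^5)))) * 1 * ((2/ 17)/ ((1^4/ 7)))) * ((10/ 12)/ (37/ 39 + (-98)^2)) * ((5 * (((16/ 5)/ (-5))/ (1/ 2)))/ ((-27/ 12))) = -91728/ 69571284925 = -0.00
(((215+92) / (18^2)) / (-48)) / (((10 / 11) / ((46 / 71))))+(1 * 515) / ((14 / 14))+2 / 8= 515.24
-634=-634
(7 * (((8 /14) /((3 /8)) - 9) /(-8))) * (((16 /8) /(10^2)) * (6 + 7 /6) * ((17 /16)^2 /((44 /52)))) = 25363507 /20275200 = 1.25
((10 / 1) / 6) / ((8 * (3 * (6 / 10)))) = 25 / 216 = 0.12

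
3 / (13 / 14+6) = 42 / 97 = 0.43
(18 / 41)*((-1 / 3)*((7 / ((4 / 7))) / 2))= -147 / 164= -0.90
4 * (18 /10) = 36 /5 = 7.20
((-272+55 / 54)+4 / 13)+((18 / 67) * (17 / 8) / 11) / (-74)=-20725911691 / 76571352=-270.67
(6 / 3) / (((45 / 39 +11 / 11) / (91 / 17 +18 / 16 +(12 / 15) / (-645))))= 36928853 / 6140400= 6.01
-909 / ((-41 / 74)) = 67266 / 41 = 1640.63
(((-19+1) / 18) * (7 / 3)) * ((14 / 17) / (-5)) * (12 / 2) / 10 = 98 / 425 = 0.23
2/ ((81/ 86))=172/ 81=2.12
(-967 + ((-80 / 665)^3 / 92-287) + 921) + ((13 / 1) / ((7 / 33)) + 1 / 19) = -14699789981 / 54110651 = -271.66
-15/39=-5/13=-0.38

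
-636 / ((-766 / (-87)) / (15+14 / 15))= -2204058 / 1915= -1150.94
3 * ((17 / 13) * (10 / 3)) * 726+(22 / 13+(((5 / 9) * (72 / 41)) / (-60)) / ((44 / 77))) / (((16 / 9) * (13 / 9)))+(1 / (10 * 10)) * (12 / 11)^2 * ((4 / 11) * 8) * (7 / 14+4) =70051519285377 / 7377999200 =9494.65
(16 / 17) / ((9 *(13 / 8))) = 128 / 1989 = 0.06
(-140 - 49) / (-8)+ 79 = 821 / 8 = 102.62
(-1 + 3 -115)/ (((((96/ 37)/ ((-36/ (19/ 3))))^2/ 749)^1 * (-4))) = 9385312293/ 92416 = 101555.06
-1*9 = -9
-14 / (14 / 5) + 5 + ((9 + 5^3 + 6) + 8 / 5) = 708 / 5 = 141.60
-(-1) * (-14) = -14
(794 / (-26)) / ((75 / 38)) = -15086 / 975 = -15.47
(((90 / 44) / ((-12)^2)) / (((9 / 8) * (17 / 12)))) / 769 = 5 / 431409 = 0.00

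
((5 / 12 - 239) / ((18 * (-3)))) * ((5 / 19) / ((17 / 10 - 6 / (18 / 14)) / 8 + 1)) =143150 / 77463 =1.85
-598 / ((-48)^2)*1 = -299 / 1152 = -0.26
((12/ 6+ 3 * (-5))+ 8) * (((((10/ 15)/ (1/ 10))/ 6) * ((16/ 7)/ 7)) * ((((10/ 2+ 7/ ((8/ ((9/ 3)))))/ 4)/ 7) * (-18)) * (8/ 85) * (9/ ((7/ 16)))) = 702720/ 40817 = 17.22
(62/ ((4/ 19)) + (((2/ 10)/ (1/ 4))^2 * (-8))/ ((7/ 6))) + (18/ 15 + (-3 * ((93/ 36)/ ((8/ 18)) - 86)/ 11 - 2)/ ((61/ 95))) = 605453537/ 1878800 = 322.26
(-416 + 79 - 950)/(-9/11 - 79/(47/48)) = 221793/14045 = 15.79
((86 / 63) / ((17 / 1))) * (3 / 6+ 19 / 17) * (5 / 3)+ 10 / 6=102860 / 54621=1.88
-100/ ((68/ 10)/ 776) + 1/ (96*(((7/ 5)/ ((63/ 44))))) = -273151745/ 23936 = -11411.75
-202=-202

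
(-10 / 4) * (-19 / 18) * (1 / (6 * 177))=95 / 38232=0.00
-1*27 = -27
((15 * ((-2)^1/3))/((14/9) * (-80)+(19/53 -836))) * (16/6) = 0.03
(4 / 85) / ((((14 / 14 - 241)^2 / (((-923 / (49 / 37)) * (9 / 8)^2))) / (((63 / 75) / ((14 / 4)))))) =-922077 / 5331200000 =-0.00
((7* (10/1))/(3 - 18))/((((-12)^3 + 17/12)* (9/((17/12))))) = 238/559413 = 0.00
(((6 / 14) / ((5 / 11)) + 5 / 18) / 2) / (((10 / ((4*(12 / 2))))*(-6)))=-769 / 3150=-0.24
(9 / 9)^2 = 1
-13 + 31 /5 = -34 /5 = -6.80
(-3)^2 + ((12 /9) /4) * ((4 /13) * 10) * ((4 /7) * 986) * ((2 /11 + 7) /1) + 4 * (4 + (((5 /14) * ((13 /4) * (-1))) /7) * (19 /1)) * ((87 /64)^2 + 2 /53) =38018689678637 /9126813696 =4165.60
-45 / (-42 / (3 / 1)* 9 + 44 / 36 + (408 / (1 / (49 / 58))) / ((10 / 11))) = -58725 / 331967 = -0.18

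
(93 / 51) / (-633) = -31 / 10761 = -0.00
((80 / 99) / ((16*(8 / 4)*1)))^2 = 0.00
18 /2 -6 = 3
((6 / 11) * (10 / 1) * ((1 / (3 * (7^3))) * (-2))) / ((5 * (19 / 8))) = -64 / 71687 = -0.00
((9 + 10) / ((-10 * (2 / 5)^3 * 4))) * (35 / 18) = -16625 / 1152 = -14.43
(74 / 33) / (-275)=-74 / 9075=-0.01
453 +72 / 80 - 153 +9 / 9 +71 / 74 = 302.86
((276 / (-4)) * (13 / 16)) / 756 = -299 / 4032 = -0.07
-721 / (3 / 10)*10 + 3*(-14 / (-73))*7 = -5262418 / 219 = -24029.31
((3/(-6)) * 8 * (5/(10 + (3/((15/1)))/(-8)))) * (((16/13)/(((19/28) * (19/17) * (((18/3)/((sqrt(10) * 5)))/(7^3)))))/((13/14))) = -10449152000 * sqrt(10)/10432539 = -3167.31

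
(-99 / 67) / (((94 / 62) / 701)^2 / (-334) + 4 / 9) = -12775882510494 / 3842801801255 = -3.32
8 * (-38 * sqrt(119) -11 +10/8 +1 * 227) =1738 -304 * sqrt(119) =-1578.25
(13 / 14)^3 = 2197 / 2744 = 0.80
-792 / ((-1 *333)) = 88 / 37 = 2.38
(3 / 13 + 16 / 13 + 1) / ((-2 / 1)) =-16 / 13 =-1.23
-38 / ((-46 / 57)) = 1083 / 23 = 47.09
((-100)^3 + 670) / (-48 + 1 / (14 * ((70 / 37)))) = 20835.76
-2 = -2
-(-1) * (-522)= -522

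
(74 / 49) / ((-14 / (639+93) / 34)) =-920856 / 343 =-2684.71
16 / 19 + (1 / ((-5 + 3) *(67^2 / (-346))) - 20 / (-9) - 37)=-26020084 / 767619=-33.90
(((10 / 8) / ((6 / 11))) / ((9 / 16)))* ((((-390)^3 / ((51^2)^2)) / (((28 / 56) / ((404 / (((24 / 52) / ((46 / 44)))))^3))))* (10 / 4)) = -3025364785970300150000 / 22101911667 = -136882493765.80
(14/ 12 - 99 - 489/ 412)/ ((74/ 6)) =-122389/ 15244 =-8.03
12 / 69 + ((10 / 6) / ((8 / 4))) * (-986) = -56683 / 69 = -821.49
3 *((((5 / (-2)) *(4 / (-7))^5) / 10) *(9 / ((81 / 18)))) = 0.09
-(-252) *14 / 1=3528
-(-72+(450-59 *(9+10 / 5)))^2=-73441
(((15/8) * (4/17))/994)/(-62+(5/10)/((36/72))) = -15/2061556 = -0.00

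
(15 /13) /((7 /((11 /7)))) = 165 /637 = 0.26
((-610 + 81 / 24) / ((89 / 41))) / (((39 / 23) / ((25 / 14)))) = -114409475 / 388752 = -294.30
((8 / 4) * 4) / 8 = 1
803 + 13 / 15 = 12058 / 15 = 803.87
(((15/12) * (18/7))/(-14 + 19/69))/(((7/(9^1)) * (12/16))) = -18630/46403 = -0.40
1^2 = 1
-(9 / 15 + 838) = -4193 / 5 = -838.60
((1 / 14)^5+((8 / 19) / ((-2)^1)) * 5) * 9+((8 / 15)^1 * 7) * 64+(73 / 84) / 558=9812926506191 / 42765075360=229.46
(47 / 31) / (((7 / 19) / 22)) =19646 / 217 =90.53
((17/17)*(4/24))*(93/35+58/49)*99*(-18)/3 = -93159/245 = -380.24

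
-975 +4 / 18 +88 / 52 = -973.09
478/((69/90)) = 14340/23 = 623.48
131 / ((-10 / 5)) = -131 / 2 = -65.50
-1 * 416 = -416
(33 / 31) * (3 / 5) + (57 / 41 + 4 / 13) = 193042 / 82615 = 2.34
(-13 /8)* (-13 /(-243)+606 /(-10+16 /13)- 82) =4533139 /18468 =245.46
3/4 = 0.75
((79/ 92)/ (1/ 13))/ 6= 1027/ 552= 1.86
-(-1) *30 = 30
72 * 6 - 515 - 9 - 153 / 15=-511 / 5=-102.20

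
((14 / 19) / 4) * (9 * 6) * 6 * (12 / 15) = 4536 / 95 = 47.75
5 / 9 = 0.56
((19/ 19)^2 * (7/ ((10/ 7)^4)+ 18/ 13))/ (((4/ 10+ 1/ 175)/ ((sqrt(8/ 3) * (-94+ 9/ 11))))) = -114366917 * sqrt(6)/ 243672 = -1149.66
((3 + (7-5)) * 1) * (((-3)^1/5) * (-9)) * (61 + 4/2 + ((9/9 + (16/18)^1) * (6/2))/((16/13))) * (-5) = -146025/16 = -9126.56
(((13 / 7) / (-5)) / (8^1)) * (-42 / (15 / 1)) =13 / 100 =0.13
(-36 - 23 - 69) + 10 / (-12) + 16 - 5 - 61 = -1073 / 6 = -178.83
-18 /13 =-1.38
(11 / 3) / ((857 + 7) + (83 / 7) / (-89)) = 6853 / 1614567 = 0.00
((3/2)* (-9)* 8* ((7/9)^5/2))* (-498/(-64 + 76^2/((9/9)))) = 199283/148716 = 1.34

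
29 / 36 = 0.81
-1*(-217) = 217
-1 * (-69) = 69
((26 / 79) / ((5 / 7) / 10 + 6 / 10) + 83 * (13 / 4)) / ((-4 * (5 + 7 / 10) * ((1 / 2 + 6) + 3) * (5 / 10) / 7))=-46825415 / 2680786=-17.47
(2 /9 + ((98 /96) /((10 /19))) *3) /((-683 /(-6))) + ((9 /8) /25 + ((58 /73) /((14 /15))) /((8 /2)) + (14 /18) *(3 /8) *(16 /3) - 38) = -45399893159 /1256446800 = -36.13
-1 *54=-54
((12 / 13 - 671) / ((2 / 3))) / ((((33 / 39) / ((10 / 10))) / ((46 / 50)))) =-601059 / 550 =-1092.83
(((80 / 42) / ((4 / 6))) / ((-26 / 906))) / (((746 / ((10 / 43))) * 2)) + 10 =9.98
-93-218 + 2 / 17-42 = -5999 / 17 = -352.88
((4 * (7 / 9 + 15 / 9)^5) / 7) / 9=20614528 / 3720087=5.54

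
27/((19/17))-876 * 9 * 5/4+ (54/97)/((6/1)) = -18118071/1843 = -9830.75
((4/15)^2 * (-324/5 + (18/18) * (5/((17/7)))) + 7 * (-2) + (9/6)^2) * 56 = -17362618/19125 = -907.85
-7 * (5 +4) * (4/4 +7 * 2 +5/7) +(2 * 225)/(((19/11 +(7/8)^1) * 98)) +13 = -10943117/11221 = -975.24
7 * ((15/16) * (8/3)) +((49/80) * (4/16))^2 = 1794401/102400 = 17.52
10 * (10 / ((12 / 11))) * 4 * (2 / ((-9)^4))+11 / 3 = 74371 / 19683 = 3.78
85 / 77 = 1.10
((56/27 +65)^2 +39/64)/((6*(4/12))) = 209930575/93312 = 2249.77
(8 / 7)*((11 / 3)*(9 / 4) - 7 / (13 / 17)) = -94 / 91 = -1.03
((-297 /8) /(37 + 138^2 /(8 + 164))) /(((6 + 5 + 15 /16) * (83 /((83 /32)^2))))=-1059993 /621174784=-0.00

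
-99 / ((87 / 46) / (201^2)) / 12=-10221453 / 58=-176231.95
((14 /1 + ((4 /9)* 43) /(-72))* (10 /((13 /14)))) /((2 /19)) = 1479625 /1053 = 1405.15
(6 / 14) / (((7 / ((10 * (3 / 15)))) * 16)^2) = 3 / 21952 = 0.00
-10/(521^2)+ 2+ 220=60259892/271441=222.00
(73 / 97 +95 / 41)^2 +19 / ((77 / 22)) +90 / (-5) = -348607704 / 110715703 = -3.15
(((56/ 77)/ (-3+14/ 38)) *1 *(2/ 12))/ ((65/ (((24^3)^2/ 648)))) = -3735552/ 17875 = -208.98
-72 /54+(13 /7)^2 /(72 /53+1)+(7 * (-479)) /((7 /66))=-580904879 /18375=-31613.87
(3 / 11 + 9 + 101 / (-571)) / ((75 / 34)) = 1942454 / 471075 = 4.12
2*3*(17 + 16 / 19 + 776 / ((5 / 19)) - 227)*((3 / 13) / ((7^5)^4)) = 4684788 / 98543448877550821235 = 0.00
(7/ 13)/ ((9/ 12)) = 28/ 39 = 0.72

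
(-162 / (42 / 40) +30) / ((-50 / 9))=783 / 35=22.37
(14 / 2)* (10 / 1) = 70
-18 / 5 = -3.60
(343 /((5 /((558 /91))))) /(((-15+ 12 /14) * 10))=-10633 /3575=-2.97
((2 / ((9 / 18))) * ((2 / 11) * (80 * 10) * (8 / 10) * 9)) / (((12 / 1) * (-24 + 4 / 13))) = -12480 / 847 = -14.73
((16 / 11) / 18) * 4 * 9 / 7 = 32 / 77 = 0.42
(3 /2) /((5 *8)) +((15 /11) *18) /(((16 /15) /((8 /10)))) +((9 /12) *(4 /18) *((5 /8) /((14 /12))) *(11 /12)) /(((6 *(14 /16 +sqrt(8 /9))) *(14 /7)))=55 *sqrt(2) /1491 +574759 /31240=18.45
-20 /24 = -5 /6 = -0.83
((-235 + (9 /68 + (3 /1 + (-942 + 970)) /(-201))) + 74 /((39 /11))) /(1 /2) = -12683681 /29614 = -428.30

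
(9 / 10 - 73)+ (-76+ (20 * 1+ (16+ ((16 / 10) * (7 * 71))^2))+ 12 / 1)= 31612147 / 50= 632242.94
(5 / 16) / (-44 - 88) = -0.00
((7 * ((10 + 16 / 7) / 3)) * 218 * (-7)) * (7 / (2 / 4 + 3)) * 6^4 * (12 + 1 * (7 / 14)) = -1417348800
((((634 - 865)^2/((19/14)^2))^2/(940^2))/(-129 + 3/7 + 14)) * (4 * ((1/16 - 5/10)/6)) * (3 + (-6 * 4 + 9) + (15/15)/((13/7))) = -27.72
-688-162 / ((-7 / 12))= -2872 / 7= -410.29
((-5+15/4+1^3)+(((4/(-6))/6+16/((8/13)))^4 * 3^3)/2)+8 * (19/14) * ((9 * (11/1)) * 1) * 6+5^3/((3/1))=41306299061/6804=6070884.64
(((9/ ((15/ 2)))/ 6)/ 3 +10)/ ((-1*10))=-151/ 150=-1.01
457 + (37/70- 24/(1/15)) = 6827/70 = 97.53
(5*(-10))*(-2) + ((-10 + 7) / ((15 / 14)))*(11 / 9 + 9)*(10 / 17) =12724 / 153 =83.16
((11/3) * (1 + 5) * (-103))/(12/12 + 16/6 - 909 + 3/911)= 2.50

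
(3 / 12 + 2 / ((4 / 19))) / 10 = 39 / 40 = 0.98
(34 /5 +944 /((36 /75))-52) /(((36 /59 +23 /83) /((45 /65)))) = 423424002 /282425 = 1499.24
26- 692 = -666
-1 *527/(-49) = 10.76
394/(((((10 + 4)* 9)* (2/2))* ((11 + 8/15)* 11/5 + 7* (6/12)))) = 9850/90951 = 0.11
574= 574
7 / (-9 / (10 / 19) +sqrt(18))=-1330 / 3049-700 * sqrt(2) / 9147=-0.54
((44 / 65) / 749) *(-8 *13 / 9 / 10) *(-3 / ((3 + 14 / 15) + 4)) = 176 / 445655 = 0.00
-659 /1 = -659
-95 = -95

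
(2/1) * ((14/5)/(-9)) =-28/45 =-0.62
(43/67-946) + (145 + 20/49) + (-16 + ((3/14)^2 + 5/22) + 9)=-116526085/144452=-806.68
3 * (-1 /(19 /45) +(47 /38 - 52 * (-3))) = 17655 /38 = 464.61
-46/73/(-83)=46/6059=0.01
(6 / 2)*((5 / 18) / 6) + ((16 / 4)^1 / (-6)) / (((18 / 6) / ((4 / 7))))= 1 / 84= 0.01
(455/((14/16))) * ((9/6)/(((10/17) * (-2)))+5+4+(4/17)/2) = 4078.18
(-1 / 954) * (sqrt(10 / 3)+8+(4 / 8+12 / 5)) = -109 / 9540 - sqrt(30) / 2862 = -0.01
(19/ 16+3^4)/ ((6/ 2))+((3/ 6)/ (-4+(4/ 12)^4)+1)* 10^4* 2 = 17519.66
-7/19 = -0.37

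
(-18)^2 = 324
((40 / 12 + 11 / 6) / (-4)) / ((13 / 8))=-31 / 39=-0.79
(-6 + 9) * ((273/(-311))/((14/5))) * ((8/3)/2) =-390/311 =-1.25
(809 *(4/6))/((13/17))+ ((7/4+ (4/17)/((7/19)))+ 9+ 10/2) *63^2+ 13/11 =1918147607/29172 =65753.04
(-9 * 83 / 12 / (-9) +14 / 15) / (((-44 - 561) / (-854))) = 67039 / 6050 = 11.08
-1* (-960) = 960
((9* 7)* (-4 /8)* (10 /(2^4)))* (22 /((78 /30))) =-17325 /104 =-166.59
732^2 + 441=536265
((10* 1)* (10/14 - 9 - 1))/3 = -650/21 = -30.95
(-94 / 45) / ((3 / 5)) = -94 / 27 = -3.48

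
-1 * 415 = -415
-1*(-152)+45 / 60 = 611 / 4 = 152.75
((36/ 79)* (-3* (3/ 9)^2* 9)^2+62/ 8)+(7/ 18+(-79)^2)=17784215/ 2844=6253.24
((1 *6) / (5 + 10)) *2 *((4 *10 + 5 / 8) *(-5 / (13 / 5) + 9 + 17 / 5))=681 / 2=340.50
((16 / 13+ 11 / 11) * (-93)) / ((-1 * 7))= 2697 / 91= 29.64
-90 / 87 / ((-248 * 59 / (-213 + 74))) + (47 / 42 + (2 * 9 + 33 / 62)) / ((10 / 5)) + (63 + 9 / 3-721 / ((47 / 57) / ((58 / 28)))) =-363413441243 / 209405868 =-1735.45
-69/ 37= -1.86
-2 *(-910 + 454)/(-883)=-912/883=-1.03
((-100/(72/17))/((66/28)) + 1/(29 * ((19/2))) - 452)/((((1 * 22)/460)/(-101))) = 1756352352250/1800117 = 975687.89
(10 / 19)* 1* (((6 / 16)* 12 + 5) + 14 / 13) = 1375 / 247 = 5.57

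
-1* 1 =-1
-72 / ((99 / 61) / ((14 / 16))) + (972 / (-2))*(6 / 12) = -281.82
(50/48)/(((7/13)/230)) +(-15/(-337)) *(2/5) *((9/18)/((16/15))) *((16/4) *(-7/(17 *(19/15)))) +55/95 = 1018375124/2285871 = 445.51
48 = 48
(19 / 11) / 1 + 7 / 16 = 381 / 176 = 2.16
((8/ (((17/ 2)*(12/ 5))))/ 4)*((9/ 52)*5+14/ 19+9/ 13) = 11335/ 50388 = 0.22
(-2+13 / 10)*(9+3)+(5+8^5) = 163823 / 5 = 32764.60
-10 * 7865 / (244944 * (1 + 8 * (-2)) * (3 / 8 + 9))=1573 / 688905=0.00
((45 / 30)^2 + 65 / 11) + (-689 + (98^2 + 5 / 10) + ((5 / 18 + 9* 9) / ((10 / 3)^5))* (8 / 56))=19632112073 / 2200000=8923.69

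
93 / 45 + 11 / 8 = 3.44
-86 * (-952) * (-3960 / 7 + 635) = 5672560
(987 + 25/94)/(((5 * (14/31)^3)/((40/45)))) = 2764694173/1450890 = 1905.52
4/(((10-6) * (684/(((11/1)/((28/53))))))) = 583/19152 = 0.03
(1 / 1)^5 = 1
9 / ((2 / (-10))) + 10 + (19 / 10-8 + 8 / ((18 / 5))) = -3499 / 90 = -38.88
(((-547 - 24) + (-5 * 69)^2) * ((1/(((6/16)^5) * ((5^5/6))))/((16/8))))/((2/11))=21348253696/253125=84338.78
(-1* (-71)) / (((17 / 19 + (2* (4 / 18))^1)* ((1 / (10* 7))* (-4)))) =-424935 / 458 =-927.81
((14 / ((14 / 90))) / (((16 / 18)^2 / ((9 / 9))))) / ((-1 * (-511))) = 0.22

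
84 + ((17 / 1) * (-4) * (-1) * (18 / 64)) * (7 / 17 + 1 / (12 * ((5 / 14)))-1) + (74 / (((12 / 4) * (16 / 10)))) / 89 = 1652959 / 21360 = 77.39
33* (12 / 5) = 396 / 5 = 79.20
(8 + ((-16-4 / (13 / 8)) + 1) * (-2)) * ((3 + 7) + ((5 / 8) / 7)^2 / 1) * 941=8239786515 / 20384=404228.15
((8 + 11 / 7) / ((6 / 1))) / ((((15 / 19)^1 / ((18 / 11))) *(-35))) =-1273 / 13475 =-0.09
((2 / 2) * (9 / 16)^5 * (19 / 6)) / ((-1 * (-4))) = 373977 / 8388608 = 0.04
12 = 12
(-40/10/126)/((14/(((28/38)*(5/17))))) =-10/20349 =-0.00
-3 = -3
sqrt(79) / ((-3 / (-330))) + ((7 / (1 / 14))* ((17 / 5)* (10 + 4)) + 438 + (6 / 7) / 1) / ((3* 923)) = 178628 / 96915 + 110* sqrt(79) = 979.54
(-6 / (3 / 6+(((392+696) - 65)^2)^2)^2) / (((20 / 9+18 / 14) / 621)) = -938952 / 1060369762043104526086064069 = -0.00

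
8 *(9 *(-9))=-648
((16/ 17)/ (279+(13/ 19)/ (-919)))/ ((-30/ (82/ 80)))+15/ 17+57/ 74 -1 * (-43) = 5130975327794/ 114909006525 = 44.65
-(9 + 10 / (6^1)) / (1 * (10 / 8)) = -128 / 15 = -8.53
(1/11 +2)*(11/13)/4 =23/52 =0.44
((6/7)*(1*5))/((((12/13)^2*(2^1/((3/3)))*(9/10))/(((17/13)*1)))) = 5525/1512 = 3.65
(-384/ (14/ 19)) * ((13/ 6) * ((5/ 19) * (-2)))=4160/ 7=594.29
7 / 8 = 0.88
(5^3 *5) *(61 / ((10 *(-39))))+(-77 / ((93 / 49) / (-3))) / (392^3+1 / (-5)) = -608476591215 / 6224416406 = -97.76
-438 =-438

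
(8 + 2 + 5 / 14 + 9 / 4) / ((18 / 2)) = 353 / 252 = 1.40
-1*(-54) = 54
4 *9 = 36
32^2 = 1024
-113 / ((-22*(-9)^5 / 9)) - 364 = -52540601 / 144342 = -364.00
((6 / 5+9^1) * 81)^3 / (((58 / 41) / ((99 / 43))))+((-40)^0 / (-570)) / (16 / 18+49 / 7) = 193004124620282628 / 210275375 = 917863656.74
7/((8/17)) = 14.88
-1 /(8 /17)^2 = -289 /64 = -4.52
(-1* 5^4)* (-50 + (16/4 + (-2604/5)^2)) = -169491650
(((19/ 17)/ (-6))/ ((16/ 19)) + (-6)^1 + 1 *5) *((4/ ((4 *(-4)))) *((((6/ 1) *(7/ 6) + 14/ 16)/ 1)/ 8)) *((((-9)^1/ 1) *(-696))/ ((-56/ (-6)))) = 14044671/ 69632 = 201.70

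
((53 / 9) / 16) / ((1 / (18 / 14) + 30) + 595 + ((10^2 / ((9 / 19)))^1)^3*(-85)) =-4293 / 9328232700928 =-0.00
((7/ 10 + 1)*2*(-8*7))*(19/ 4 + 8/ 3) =-21182/ 15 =-1412.13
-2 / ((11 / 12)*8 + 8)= -3 / 23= -0.13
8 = 8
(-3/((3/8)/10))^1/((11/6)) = -480/11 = -43.64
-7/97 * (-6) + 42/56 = 459/388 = 1.18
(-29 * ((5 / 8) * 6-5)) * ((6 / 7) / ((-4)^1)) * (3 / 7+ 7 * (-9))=95265 / 196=486.05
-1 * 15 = -15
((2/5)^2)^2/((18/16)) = 128/5625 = 0.02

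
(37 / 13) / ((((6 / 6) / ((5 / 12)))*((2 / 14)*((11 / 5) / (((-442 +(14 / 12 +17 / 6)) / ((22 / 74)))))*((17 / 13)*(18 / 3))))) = -17488975 / 24684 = -708.51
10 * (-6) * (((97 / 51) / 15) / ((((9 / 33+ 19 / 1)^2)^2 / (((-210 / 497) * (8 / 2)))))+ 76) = -347428602383275 / 76190484536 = -4560.00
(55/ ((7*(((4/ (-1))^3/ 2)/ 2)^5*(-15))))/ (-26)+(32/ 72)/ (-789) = -0.00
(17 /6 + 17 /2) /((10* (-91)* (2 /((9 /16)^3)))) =-4131 /3727360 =-0.00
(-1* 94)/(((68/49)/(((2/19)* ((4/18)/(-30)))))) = 2303/43605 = 0.05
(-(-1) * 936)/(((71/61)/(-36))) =-2055456/71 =-28950.08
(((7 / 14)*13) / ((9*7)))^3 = 2197 / 2000376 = 0.00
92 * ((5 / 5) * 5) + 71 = 531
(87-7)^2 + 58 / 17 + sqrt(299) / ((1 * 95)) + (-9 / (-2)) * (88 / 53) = sqrt(299) / 95 + 5776206 / 901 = 6411.07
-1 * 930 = -930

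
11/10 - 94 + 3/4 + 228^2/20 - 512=39901/20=1995.05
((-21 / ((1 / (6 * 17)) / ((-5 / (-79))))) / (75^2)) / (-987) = 34 / 1392375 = 0.00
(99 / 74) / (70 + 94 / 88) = 2178 / 115699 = 0.02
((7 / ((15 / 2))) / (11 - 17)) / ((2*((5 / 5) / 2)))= -0.16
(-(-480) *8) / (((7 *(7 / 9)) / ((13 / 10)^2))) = 292032 / 245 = 1191.97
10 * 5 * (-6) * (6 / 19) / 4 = -450 / 19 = -23.68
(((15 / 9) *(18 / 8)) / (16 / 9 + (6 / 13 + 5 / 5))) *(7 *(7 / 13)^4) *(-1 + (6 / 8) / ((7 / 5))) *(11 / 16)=-3565485 / 16397056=-0.22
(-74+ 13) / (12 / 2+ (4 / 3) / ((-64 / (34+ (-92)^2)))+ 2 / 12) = 488 / 1367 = 0.36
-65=-65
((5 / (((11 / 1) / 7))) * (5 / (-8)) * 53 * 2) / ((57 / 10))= -46375 / 1254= -36.98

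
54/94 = 0.57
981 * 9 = 8829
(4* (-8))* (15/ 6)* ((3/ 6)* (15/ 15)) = -40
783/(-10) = -78.30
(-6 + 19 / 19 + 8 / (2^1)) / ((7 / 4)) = -0.57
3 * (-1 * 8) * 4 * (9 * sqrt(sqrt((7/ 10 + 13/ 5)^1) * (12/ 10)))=-864 * 110^(1/ 4) * 3^(3/ 4)/ 5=-1275.65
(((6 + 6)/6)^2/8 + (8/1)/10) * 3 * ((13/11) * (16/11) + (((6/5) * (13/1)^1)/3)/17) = 406107/51425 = 7.90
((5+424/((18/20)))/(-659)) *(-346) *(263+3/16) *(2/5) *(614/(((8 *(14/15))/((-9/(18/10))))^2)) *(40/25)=23958551349625/2066624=11593086.77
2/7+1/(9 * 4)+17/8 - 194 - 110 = -151987/504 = -301.56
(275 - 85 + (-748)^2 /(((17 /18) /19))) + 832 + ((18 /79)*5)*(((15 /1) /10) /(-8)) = 7114377097 /632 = 11256925.79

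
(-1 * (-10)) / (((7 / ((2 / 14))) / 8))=1.63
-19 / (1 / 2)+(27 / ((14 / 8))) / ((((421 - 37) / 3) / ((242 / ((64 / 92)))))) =7045 / 1792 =3.93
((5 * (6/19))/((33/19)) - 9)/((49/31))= -2759/539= -5.12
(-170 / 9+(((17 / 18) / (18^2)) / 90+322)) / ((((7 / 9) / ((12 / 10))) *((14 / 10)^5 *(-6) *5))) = -3977424425 / 1372257936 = -2.90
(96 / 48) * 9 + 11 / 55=91 / 5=18.20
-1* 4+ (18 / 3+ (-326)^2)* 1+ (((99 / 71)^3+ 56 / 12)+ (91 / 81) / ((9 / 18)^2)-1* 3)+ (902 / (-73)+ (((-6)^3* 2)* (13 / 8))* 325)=-257928469386394 / 2116327743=-121875.48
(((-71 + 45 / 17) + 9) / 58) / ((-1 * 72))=1009 / 70992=0.01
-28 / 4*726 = -5082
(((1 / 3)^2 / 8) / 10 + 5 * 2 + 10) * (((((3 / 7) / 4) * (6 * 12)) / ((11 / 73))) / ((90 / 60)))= 682.64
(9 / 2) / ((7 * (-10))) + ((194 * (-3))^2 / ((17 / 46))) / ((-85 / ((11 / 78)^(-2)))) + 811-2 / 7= -378619661747 / 699380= -541364.73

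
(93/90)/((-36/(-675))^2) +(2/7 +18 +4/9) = 770135/2016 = 382.01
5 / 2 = 2.50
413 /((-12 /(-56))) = 5782 /3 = 1927.33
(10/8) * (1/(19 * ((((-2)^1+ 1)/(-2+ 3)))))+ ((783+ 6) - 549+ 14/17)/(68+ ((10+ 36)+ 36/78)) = 489799/240312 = 2.04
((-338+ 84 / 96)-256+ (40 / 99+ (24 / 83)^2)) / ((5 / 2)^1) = -3233481523 / 13640220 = -237.05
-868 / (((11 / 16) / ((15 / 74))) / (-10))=1041600 / 407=2559.21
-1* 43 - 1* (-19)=-24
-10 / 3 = -3.33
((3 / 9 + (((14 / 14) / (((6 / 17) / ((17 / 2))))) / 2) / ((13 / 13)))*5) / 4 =495 / 32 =15.47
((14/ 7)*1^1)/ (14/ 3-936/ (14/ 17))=-21/ 11885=-0.00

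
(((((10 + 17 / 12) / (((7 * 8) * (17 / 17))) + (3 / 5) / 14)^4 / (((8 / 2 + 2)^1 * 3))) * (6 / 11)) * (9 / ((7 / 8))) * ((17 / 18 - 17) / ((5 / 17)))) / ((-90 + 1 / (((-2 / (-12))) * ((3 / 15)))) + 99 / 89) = 206516565088761817 / 192882693530419200000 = 0.00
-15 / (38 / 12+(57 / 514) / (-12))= -18504 / 3895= -4.75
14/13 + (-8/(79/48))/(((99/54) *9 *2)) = 10502/11297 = 0.93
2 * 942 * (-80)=-150720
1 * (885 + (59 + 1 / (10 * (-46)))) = 434239 / 460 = 944.00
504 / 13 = 38.77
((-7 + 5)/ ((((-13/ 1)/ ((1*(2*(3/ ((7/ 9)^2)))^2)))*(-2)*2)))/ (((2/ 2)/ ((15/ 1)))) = -1771470/ 31213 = -56.75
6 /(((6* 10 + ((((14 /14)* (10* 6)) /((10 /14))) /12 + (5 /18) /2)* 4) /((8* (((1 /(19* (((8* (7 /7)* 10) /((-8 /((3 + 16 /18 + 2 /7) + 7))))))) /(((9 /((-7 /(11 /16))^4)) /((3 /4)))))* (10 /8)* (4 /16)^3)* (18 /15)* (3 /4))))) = -49009212 /12193976465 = -0.00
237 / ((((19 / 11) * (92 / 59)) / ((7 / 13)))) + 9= 1281207 / 22724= 56.38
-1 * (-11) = 11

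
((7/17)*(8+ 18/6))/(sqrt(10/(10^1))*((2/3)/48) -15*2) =-5544/36703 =-0.15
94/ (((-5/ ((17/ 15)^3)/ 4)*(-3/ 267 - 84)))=164408632/ 126174375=1.30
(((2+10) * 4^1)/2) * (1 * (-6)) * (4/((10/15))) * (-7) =6048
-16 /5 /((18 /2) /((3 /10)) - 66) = 4 /45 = 0.09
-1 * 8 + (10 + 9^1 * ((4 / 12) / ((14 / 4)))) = 2.86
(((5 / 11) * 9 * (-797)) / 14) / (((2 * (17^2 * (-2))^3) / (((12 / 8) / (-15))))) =-7173 / 118949940032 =-0.00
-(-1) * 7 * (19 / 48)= 133 / 48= 2.77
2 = 2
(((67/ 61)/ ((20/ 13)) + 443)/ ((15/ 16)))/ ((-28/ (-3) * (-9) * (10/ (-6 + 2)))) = 154666/ 68625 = 2.25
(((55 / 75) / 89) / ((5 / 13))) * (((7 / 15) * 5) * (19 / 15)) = 19019 / 300375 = 0.06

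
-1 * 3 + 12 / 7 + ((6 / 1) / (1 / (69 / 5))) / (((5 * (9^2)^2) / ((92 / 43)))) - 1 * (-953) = 951.72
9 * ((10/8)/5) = 9/4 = 2.25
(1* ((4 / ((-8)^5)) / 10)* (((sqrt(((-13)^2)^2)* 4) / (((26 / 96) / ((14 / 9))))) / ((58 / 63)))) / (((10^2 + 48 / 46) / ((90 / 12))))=-0.00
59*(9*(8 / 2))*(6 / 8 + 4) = 10089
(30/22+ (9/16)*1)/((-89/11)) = -339/1424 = -0.24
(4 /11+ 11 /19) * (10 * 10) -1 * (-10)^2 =-1200 /209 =-5.74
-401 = -401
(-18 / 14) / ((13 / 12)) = -108 / 91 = -1.19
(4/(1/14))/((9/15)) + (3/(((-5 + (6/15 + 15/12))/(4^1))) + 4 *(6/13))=239344/2613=91.60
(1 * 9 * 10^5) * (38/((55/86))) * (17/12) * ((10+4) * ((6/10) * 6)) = 42000336000/11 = 3818212363.64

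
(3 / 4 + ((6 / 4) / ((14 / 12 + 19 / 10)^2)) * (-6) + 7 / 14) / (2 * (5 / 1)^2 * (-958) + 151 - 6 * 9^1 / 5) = -775 / 126324671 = -0.00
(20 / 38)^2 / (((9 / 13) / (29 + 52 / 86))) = 87100 / 7353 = 11.85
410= 410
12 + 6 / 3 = 14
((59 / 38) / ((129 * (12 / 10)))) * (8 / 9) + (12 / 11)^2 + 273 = 2195625719 / 8007417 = 274.20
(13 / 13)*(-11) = -11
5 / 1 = 5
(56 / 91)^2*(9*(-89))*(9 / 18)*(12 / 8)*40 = -1537920 / 169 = -9100.12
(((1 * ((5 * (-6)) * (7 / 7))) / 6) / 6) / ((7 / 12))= -10 / 7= -1.43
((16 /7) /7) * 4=64 /49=1.31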